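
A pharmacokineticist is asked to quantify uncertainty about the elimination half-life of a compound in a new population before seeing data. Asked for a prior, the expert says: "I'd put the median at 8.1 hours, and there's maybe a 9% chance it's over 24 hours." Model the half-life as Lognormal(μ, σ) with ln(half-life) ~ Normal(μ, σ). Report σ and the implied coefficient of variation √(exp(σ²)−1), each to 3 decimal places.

σ ≈ 0.810, CV ≈ 0.963

If T ~ Lognormal(μ,σ) then ln T ~ Normal(μ,σ), so the p-quantile of ln T is μ + z_p·σ.
ln(8.1) = 2.092 and ln(24) = 3.178; z_{0.5} = 0, z_{0.91} = 1.341.
σ = (3.178 − 2.092)/(1.341 − (0)) = 0.810.
μ = 2.092 − (0)·0.810 = 2.092.
CV = √(exp(σ²)−1) = √(exp(0.6563)−1) = 0.963.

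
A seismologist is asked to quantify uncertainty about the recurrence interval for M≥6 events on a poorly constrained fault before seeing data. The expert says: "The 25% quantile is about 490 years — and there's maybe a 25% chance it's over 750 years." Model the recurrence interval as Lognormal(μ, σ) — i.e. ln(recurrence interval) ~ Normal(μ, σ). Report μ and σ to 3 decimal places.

If T ~ Lognormal(μ,σ) then ln T ~ Normal(μ,σ), so the p-quantile of ln T is μ + z_p·σ.
ln(490) = 6.194 and ln(750) = 6.62; z_{0.25} = -0.6745, z_{0.75} = 0.6745.
σ = (6.62 − 6.194)/(0.6745 − (-0.6745)) = 0.316.
μ = 6.194 − (-0.6745)·0.316 = 6.407.

μ ≈ 6.407, σ ≈ 0.316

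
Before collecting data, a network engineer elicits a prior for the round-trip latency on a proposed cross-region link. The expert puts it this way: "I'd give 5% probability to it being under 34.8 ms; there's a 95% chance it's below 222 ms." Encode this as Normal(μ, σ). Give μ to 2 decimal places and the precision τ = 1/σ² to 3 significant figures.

μ = 128.40, τ = 0.000309

For Normal(μ,σ), the p-quantile is μ + z_p·σ. Here z_{0.05} = -1.645, z_{0.95} = 1.645.
So 34.8 = μ − 1.645σ and 222 = μ + 1.645σ.
Subtracting: σ = (222 − 34.8)/(1.645 − (-1.645)) = 56.90.
Then μ = 34.8 − (-1.645)·56.90 = 128.40.
Precision τ = 1/σ² = 1/56.9² = 0.000309.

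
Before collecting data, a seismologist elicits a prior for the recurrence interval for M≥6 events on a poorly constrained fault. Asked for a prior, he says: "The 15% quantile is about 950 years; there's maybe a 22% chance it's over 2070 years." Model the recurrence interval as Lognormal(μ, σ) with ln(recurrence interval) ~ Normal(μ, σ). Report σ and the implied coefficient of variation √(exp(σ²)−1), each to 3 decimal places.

If T ~ Lognormal(μ,σ) then ln T ~ Normal(μ,σ), so the p-quantile of ln T is μ + z_p·σ.
ln(950) = 6.856 and ln(2070) = 7.635; z_{0.15} = -1.036, z_{0.78} = 0.7722.
σ = (7.635 − 6.856)/(0.7722 − (-1.036)) = 0.431.
μ = 6.856 − (-1.036)·0.431 = 7.303.
CV = √(exp(σ²)−1) = √(exp(0.1854)−1) = 0.451.

σ ≈ 0.431, CV ≈ 0.451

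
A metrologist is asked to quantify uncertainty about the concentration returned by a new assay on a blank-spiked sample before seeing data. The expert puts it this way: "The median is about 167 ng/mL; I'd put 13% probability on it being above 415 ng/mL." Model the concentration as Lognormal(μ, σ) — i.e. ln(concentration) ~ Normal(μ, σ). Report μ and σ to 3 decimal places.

μ ≈ 5.118, σ ≈ 0.808

If T ~ Lognormal(μ,σ) then ln T ~ Normal(μ,σ), so the p-quantile of ln T is μ + z_p·σ.
ln(167) = 5.118 and ln(415) = 6.028; z_{0.5} = 0, z_{0.87} = 1.126.
σ = (6.028 − 5.118)/(1.126 − (0)) = 0.808.
μ = 5.118 − (0)·0.808 = 5.118.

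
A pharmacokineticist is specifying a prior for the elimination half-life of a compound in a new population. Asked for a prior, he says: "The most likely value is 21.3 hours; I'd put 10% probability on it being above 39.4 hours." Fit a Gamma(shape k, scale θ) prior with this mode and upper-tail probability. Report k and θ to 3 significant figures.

Gamma(k,θ) with k>1 has mode (k−1)θ, so θ = 21.3/(k−1).
Need P(X < 39.4) = 0.9 with θ tied to k this way. Start at k = 2, θ = 21.3: P(X<39.4) ≈ 0.552.
Too low — raise k to concentrate. Iterating converges to k ≈ 6.04.
Then θ = 21.3/(6.04−1) ≈ 4.22.

k ≈ 6.04, θ ≈ 4.22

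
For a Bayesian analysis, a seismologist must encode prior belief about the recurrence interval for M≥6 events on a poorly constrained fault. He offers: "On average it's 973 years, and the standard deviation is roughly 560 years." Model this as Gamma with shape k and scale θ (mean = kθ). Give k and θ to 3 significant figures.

k ≈ 3.02, θ ≈ 322

For Gamma(k, scale θ): mean = kθ, variance = kθ², so CV = 1/√k.
CV = SD/mean = 560/973 = 0.5755, hence k = 1/CV² = 3.02.
Then θ = mean/k = 973/3.02 = 322.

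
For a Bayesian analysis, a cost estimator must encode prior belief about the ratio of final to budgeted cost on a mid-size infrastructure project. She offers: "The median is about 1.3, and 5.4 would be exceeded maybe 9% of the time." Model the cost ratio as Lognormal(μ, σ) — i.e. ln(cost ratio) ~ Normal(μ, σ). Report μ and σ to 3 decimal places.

μ ≈ 0.262, σ ≈ 1.062

If T ~ Lognormal(μ,σ) then ln T ~ Normal(μ,σ), so the p-quantile of ln T is μ + z_p·σ.
ln(1.3) = 0.2624 and ln(5.4) = 1.686; z_{0.5} = 0, z_{0.91} = 1.341.
σ = (1.686 − 0.2624)/(1.341 − (0)) = 1.062.
μ = 0.2624 − (0)·1.062 = 0.262.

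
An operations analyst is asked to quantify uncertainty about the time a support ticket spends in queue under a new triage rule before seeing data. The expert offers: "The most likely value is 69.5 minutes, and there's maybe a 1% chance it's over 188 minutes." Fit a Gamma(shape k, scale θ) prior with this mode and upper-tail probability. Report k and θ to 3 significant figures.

k ≈ 5.66, θ ≈ 14.9

Gamma(k,θ) with k>1 has mode (k−1)θ, so θ = 69.5/(k−1).
Need P(X < 188) = 0.99 with θ tied to k this way. Start at k = 2, θ = 69.5: P(X<188) ≈ 0.752.
Too low — raise k to concentrate. Iterating converges to k ≈ 5.66.
Then θ = 69.5/(5.66−1) ≈ 14.9.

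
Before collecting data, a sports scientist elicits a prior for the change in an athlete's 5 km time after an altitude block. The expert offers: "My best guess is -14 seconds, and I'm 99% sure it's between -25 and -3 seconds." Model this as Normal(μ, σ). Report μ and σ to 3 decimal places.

A symmetric 99% interval runs μ ± z·σ with z = 2.576.
Half-width = 11, so σ = 11/2.576 = 4.270.
μ is the stated best guess, -14.000.

μ = -14.000, σ = 4.270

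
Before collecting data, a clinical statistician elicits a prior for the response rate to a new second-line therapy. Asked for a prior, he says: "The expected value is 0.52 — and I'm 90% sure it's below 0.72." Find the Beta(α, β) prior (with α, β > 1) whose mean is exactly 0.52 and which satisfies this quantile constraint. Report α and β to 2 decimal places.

With mean 0.52 fixed, write α = 0.52s, β = 0.48s where s = α+β.
Need P(θ < 0.72) = 0.9 under Beta(0.52s, 0.48s). Normal approximation: (q−m)/√(m(1−m)/s) ≈ z_{0.9} = 1.28, so s ≈ 0.52·0.48·(1.28)²/(0.72−0.52)² = 10.2.
At s = 10.2: P(θ<0.72) ≈ 0.906. Adjusting to match 0.9 gives s ≈ 9.78.
So α = 0.52·9.78 ≈ 5.08, β = 0.48·9.78 ≈ 4.69.

α ≈ 5.08, β ≈ 4.69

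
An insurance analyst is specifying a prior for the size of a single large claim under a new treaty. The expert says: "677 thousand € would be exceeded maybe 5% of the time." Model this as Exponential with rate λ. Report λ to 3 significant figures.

λ ≈ 0.00443

P(T > 677.0) = e^(−λ·677.0) = 0.05, so λ = −ln(0.05)/677.0 = 0.00443.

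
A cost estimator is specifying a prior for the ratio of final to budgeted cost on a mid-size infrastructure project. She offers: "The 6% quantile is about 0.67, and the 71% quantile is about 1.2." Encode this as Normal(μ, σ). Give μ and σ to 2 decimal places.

The p-quantile of Normal(μ,σ) is μ + z_p·σ, with z_{0.06} = -1.555 and z_{0.71} = 0.5534.
Eliminate σ: μ = (z₂·x₁ − z₁·x₂)/(z₂ − z₁) = (0.5534·0.67 − (-1.555)·1.2)/2.108 = 1.06.
Then σ = (x₂ − x₁)/(z₂ − z₁) = (1.2 − 0.67)/2.108 = 0.25.

μ = 1.06, σ = 0.25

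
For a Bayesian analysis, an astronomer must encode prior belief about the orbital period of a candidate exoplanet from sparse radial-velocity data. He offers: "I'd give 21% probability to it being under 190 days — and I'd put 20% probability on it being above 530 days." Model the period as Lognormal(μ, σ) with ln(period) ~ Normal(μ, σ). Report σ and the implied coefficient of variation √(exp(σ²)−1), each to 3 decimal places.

σ ≈ 0.622, CV ≈ 0.688

If T ~ Lognormal(μ,σ) then ln T ~ Normal(μ,σ), so the p-quantile of ln T is μ + z_p·σ.
ln(190) = 5.247 and ln(530) = 6.273; z_{0.21} = -0.8064, z_{0.8} = 0.8416.
σ = (6.273 − 5.247)/(0.8416 − (-0.8064)) = 0.622.
μ = 5.247 − (-0.8064)·0.622 = 5.749.
CV = √(exp(σ²)−1) = √(exp(0.3875)−1) = 0.688.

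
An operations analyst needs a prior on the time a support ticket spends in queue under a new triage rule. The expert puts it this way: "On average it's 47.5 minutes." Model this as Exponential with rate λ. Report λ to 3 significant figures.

Exponential mean = 1/λ, so λ = 1/47.5 = 0.0211.

λ ≈ 0.0211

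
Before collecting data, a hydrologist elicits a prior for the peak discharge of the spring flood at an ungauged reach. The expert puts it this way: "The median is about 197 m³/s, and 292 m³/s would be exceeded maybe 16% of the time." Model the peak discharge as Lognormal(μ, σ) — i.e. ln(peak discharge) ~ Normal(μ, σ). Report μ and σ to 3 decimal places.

If T ~ Lognormal(μ,σ) then ln T ~ Normal(μ,σ), so the p-quantile of ln T is μ + z_p·σ.
ln(197) = 5.283 and ln(292) = 5.677; z_{0.5} = 0, z_{0.84} = 0.9945.
σ = (5.677 − 5.283)/(0.9945 − (0)) = 0.396.
μ = 5.283 − (0)·0.396 = 5.283.

μ ≈ 5.283, σ ≈ 0.396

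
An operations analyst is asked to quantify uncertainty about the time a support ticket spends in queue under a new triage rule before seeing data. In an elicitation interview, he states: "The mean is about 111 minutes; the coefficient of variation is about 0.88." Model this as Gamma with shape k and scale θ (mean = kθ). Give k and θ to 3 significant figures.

k ≈ 1.29, θ ≈ 86

For Gamma(k, scale θ): mean = kθ, variance = kθ², so CV = 1/√k.
CV = 0.88, hence k = 1/CV² = 1.29.
Then θ = mean/k = 111/1.29 = 86.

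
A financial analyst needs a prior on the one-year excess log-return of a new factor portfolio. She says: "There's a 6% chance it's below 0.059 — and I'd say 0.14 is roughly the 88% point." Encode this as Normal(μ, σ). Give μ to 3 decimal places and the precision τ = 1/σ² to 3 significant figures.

μ = 0.105, τ = 1140

The p-quantile of Normal(μ,σ) is μ + z_p·σ, with z_{0.06} = -1.555 and z_{0.88} = 1.175.
Eliminate σ: μ = (z₂·x₁ − z₁·x₂)/(z₂ − z₁) = (1.175·0.059 − (-1.555)·0.14)/2.73 = 0.105.
Then σ = (x₂ − x₁)/(z₂ − z₁) = (0.14 − 0.059)/2.73 = 0.030.
Precision τ = 1/σ² = 1/0.02967² = 1140.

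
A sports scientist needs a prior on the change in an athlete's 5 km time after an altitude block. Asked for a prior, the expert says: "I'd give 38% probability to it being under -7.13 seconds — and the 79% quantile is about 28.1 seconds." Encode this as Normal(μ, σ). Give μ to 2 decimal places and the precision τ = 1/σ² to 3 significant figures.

The p-quantile of Normal(μ,σ) is μ + z_p·σ, with z_{0.38} = -0.3055 and z_{0.79} = 0.8064.
Eliminate σ: μ = (z₂·x₁ − z₁·x₂)/(z₂ − z₁) = (0.8064·-7.13 − (-0.3055)·28.1)/1.112 = 2.55.
Then σ = (x₂ − x₁)/(z₂ − z₁) = (28.1 − -7.13)/1.112 = 31.68.
Precision τ = 1/σ² = 1/31.68² = 0.000996.

μ = 2.55, τ = 0.000996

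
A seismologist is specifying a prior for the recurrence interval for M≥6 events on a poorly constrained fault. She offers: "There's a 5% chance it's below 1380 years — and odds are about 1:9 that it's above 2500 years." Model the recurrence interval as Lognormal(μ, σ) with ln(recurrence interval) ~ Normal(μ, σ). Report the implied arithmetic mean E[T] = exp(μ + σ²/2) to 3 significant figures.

E[T] ≈ 1970 years

If T ~ Lognormal(μ,σ) then ln T ~ Normal(μ,σ), so the p-quantile of ln T is μ + z_p·σ.
ln(1380) = 7.23 and ln(2500) = 7.824; z_{0.05} = -1.645, z_{0.9} = 1.282.
σ = (7.824 − 7.23)/(1.282 − (-1.645)) = 0.203.
μ = 7.23 − (-1.645)·0.203 = 7.564.
E[T] = exp(μ + σ²/2) = exp(7.564 + 0.0206) = 1970 years.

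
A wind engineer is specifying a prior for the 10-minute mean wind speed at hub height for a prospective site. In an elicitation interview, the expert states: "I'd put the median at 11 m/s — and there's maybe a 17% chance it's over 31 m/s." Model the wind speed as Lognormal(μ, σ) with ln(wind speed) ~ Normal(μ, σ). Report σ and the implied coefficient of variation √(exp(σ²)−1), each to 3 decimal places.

If T ~ Lognormal(μ,σ) then ln T ~ Normal(μ,σ), so the p-quantile of ln T is μ + z_p·σ.
ln(11) = 2.398 and ln(31) = 3.434; z_{0.5} = 0, z_{0.83} = 0.9542.
σ = (3.434 − 2.398)/(0.9542 − (0)) = 1.086.
μ = 2.398 − (0)·1.086 = 2.398.
CV = √(exp(σ²)−1) = √(exp(1.1791)−1) = 1.500.

σ ≈ 1.086, CV ≈ 1.500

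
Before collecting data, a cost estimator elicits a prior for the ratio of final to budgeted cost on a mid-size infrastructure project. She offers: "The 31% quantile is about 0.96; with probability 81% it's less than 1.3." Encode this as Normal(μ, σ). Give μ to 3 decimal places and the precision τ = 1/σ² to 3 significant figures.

μ = 1.083, τ = 16.3

The p-quantile of Normal(μ,σ) is μ + z_p·σ, with z_{0.31} = -0.4959 and z_{0.81} = 0.8779.
Eliminate σ: μ = (z₂·x₁ − z₁·x₂)/(z₂ − z₁) = (0.8779·0.96 − (-0.4959)·1.3)/1.374 = 1.083.
Then σ = (x₂ − x₁)/(z₂ − z₁) = (1.3 − 0.96)/1.374 = 0.247.
Precision τ = 1/σ² = 1/0.2475² = 16.3.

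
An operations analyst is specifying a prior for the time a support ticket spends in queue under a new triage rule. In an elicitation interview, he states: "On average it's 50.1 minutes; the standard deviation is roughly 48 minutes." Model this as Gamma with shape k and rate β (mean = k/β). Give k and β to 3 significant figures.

For Gamma(k, rate β): mean = k/β, variance = k/β², so CV = 1/√k.
CV = SD/mean = 48/50.1 = 0.9581, hence k = 1/CV² = 1.09.
Then β = k/mean = 1.09/50.1 = 0.0217.

k ≈ 1.09, β ≈ 0.0217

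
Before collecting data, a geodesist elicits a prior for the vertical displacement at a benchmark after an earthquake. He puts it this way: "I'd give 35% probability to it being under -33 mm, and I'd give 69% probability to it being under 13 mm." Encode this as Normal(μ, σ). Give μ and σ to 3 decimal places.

For Normal(μ,σ), the p-quantile is μ + z_p·σ. Here z_{0.35} = -0.3853, z_{0.69} = 0.4959.
So -33 = μ − 0.3853σ and 13 = μ + 0.4959σ.
Subtracting: σ = (13 − -33)/(0.4959 − (-0.3853)) = 52.203.
Then μ = -33 − (-0.3853)·52.203 = -12.885.

μ = -12.885, σ = 52.203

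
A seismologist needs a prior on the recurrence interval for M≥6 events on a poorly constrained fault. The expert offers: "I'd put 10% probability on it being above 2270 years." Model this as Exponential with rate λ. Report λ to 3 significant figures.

λ ≈ 0.00101

P(T > 2270.0) = e^(−λ·2270.0) = 0.1, so λ = −ln(0.1)/2270.0 = 0.00101.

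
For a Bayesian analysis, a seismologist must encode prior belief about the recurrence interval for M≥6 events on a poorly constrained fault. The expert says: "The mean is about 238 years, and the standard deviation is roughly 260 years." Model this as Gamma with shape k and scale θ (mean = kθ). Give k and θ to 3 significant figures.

For Gamma(k, scale θ): mean = kθ, variance = kθ², so CV = 1/√k.
CV = SD/mean = 260/238 = 1.092, hence k = 1/CV² = 0.838.
Then θ = mean/k = 238/0.838 = 284.

k ≈ 0.838, θ ≈ 284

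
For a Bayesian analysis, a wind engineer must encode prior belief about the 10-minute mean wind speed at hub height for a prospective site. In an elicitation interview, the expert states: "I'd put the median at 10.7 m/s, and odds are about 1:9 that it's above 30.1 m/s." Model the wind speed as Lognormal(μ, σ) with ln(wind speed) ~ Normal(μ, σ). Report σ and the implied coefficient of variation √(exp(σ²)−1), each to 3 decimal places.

If T ~ Lognormal(μ,σ) then ln T ~ Normal(μ,σ), so the p-quantile of ln T is μ + z_p·σ.
ln(10.7) = 2.37 and ln(30.1) = 3.405; z_{0.5} = 0, z_{0.9} = 1.282.
σ = (3.405 − 2.37)/(1.282 − (0)) = 0.807.
μ = 2.37 − (0)·0.807 = 2.370.
CV = √(exp(σ²)−1) = √(exp(0.6513)−1) = 0.958.

σ ≈ 0.807, CV ≈ 0.958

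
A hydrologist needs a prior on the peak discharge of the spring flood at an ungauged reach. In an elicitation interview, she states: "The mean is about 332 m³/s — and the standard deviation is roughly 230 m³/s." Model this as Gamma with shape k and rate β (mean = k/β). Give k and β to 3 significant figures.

k ≈ 2.08, β ≈ 0.00628

For Gamma(k, rate β): mean = k/β, variance = k/β², so CV = 1/√k.
CV = SD/mean = 230/332 = 0.6928, hence k = 1/CV² = 2.08.
Then β = k/mean = 2.08/332 = 0.00628.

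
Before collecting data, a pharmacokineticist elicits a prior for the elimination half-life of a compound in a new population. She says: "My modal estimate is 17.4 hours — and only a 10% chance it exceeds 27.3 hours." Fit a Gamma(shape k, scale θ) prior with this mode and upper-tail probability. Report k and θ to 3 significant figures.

Gamma(k,θ) with k>1 has mode (k−1)θ, so θ = 17.4/(k−1).
Need P(X < 27.3) = 0.9 with θ tied to k this way. Start at k = 2, θ = 17.4: P(X<27.3) ≈ 0.465.
Too low — raise k to concentrate. Iterating converges to k ≈ 10.2.
Then θ = 17.4/(10.2−1) ≈ 1.88.

k ≈ 10.2, θ ≈ 1.88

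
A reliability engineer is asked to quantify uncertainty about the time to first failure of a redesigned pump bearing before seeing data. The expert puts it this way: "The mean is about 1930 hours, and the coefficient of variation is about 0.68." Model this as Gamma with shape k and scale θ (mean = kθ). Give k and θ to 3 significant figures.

For Gamma(k, scale θ): mean = kθ, variance = kθ², so CV = 1/√k.
CV = 0.68, hence k = 1/CV² = 2.16.
Then θ = mean/k = 1930/2.16 = 892.

k ≈ 2.16, θ ≈ 892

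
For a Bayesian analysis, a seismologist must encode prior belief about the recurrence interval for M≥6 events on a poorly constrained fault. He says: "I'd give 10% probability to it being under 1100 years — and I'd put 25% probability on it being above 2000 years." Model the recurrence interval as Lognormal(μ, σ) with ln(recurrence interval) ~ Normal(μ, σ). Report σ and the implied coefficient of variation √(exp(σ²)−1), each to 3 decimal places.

If T ~ Lognormal(μ,σ) then ln T ~ Normal(μ,σ), so the p-quantile of ln T is μ + z_p·σ.
ln(1100) = 7.003 and ln(2000) = 7.601; z_{0.1} = -1.282, z_{0.75} = 0.6745.
σ = (7.601 − 7.003)/(0.6745 − (-1.282)) = 0.306.
μ = 7.003 − (-1.282)·0.306 = 7.395.
CV = √(exp(σ²)−1) = √(exp(0.0934)−1) = 0.313.

σ ≈ 0.306, CV ≈ 0.313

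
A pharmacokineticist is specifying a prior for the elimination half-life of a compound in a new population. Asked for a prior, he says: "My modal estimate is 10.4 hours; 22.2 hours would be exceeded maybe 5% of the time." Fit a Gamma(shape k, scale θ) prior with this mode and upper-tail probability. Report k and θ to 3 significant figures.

Gamma(k,θ) with k>1 has mode (k−1)θ, so θ = 10.4/(k−1).
Need P(X < 22.2) = 0.95 with θ tied to k this way. Start at k = 2, θ = 10.4: P(X<22.2) ≈ 0.629.
Too low — raise k to concentrate. Iterating converges to k ≈ 5.8.
Then θ = 10.4/(5.8−1) ≈ 2.17.

k ≈ 5.8, θ ≈ 2.17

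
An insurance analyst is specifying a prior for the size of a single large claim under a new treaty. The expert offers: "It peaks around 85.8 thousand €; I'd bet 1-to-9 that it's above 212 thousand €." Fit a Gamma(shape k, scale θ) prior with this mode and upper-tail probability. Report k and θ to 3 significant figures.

Gamma(k,θ) with k>1 has mode (k−1)θ, so θ = 85.8/(k−1).
Need P(X < 212) = 0.9 with θ tied to k this way. Start at k = 2, θ = 85.8: P(X<212) ≈ 0.707.
Too low — raise k to concentrate. Iterating converges to k ≈ 3.35.
Then θ = 85.8/(3.35−1) ≈ 36.5.

k ≈ 3.35, θ ≈ 36.5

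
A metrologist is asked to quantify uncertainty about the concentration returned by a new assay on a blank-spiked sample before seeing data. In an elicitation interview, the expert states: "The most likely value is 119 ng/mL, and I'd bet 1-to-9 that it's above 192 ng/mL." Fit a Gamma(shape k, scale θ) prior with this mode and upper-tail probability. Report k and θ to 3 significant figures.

k ≈ 9.22, θ ≈ 14.5

Gamma(k,θ) with k>1 has mode (k−1)θ, so θ = 119/(k−1).
Need P(X < 192) = 0.9 with θ tied to k this way. Start at k = 2, θ = 119: P(X<192) ≈ 0.479.
Too low — raise k to concentrate. Iterating converges to k ≈ 9.22.
Then θ = 119/(9.22−1) ≈ 14.5.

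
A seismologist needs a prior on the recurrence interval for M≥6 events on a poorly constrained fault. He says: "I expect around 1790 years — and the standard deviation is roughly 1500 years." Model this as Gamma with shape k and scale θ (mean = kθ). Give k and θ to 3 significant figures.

k ≈ 1.42, θ ≈ 1260

For Gamma(k, scale θ): mean = kθ, variance = kθ², so CV = 1/√k.
CV = SD/mean = 1500/1790 = 0.838, hence k = 1/CV² = 1.42.
Then θ = mean/k = 1790/1.42 = 1260.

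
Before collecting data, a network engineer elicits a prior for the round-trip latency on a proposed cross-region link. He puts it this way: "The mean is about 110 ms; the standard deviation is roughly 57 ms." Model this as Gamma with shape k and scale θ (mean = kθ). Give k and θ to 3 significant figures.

k ≈ 3.72, θ ≈ 29.5

For Gamma(k, scale θ): mean = kθ, variance = kθ², so CV = 1/√k.
CV = SD/mean = 57/110 = 0.5182, hence k = 1/CV² = 3.72.
Then θ = mean/k = 110/3.72 = 29.5.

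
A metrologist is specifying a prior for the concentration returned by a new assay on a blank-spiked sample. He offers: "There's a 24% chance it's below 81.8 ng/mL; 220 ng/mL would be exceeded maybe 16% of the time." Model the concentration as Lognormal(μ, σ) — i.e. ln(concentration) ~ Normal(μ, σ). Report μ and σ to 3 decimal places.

μ ≈ 4.815, σ ≈ 0.582

If T ~ Lognormal(μ,σ) then ln T ~ Normal(μ,σ), so the p-quantile of ln T is μ + z_p·σ.
ln(81.8) = 4.404 and ln(220) = 5.394; z_{0.24} = -0.7063, z_{0.84} = 0.9945.
σ = (5.394 − 4.404)/(0.9945 − (-0.7063)) = 0.582.
μ = 4.404 − (-0.7063)·0.582 = 4.815.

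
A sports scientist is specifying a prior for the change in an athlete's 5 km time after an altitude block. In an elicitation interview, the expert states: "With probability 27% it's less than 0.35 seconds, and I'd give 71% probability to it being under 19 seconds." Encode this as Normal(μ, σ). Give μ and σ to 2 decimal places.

μ = 10.15, σ = 15.99

The p-quantile of Normal(μ,σ) is μ + z_p·σ, with z_{0.27} = -0.6128 and z_{0.71} = 0.5534.
Eliminate σ: μ = (z₂·x₁ − z₁·x₂)/(z₂ − z₁) = (0.5534·0.35 − (-0.6128)·19)/1.166 = 10.15.
Then σ = (x₂ − x₁)/(z₂ − z₁) = (19 − 0.35)/1.166 = 15.99.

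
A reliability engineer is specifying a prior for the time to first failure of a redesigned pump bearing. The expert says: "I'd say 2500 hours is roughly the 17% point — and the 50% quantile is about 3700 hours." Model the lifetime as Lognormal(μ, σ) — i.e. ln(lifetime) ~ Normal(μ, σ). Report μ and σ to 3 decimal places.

μ ≈ 8.216, σ ≈ 0.411

If T ~ Lognormal(μ,σ) then ln T ~ Normal(μ,σ), so the p-quantile of ln T is μ + z_p·σ.
ln(2500) = 7.824 and ln(3700) = 8.216; z_{0.17} = -0.9542, z_{0.5} = 0.
σ = (8.216 − 7.824)/(0 − (-0.9542)) = 0.411.
μ = 7.824 − (-0.9542)·0.411 = 8.216.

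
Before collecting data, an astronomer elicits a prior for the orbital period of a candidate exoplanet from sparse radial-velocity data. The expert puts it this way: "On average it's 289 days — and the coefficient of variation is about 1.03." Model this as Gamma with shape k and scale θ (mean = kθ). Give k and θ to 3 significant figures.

For Gamma(k, scale θ): mean = kθ, variance = kθ², so CV = 1/√k.
CV = 1.03, hence k = 1/CV² = 0.943.
Then θ = mean/k = 289/0.943 = 307.

k ≈ 0.943, θ ≈ 307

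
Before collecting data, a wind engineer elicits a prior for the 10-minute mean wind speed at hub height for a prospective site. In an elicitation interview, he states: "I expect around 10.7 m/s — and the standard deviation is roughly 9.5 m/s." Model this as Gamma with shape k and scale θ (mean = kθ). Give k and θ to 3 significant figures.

k ≈ 1.27, θ ≈ 8.43

For Gamma(k, scale θ): mean = kθ, variance = kθ², so CV = 1/√k.
CV = SD/mean = 9.5/10.7 = 0.8879, hence k = 1/CV² = 1.27.
Then θ = mean/k = 10.7/1.27 = 8.43.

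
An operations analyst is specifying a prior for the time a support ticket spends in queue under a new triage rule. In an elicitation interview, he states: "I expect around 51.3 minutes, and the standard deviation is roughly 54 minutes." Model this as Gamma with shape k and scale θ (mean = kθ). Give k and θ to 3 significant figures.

k ≈ 0.902, θ ≈ 56.8

For Gamma(k, scale θ): mean = kθ, variance = kθ², so CV = 1/√k.
CV = SD/mean = 54/51.3 = 1.053, hence k = 1/CV² = 0.902.
Then θ = mean/k = 51.3/0.902 = 56.8.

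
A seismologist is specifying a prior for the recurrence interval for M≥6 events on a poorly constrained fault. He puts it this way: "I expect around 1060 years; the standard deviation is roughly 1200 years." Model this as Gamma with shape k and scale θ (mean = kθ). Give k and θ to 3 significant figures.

For Gamma(k, scale θ): mean = kθ, variance = kθ², so CV = 1/√k.
CV = SD/mean = 1200/1060 = 1.132, hence k = 1/CV² = 0.78.
Then θ = mean/k = 1060/0.78 = 1360.

k ≈ 0.78, θ ≈ 1360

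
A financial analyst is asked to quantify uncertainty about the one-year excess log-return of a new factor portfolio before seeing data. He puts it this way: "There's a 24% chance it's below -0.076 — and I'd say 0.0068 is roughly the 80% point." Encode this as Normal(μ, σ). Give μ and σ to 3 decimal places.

μ = -0.038, σ = 0.053

For Normal(μ,σ), the p-quantile is μ + z_p·σ. Here z_{0.24} = -0.7063, z_{0.8} = 0.8416.
So -0.076 = μ − 0.7063σ and 0.0068 = μ + 0.8416σ.
Subtracting: σ = (0.0068 − -0.076)/(0.8416 − (-0.7063)) = 0.053.
Then μ = -0.076 − (-0.7063)·0.053 = -0.038.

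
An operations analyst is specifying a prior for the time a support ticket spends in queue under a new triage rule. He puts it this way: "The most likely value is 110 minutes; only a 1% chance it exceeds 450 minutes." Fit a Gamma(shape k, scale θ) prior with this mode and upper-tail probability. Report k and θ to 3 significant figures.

k ≈ 3.09, θ ≈ 52.6

Gamma(k,θ) with k>1 has mode (k−1)θ, so θ = 110/(k−1).
Need P(X < 450) = 0.99 with θ tied to k this way. Start at k = 2, θ = 110: P(X<450) ≈ 0.915.
Too low — raise k to concentrate. Iterating converges to k ≈ 3.09.
Then θ = 110/(3.09−1) ≈ 52.6.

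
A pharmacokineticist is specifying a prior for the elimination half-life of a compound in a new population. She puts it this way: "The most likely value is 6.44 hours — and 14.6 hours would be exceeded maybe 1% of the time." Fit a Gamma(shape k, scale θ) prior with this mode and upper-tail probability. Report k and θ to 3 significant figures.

k ≈ 8.15, θ ≈ 0.9

Gamma(k,θ) with k>1 has mode (k−1)θ, so θ = 6.44/(k−1).
Need P(X < 14.6) = 0.99 with θ tied to k this way. Start at k = 2, θ = 6.44: P(X<14.6) ≈ 0.661.
Too low — raise k to concentrate. Iterating converges to k ≈ 8.15.
Then θ = 6.44/(8.15−1) ≈ 0.9.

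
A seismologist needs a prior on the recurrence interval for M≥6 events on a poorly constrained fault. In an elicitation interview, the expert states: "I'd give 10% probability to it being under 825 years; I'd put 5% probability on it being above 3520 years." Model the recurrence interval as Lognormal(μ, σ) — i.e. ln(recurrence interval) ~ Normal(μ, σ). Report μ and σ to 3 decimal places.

μ ≈ 7.351, σ ≈ 0.496

If T ~ Lognormal(μ,σ) then ln T ~ Normal(μ,σ), so the p-quantile of ln T is μ + z_p·σ.
ln(825) = 6.715 and ln(3520) = 8.166; z_{0.1} = -1.282, z_{0.95} = 1.645.
σ = (8.166 − 6.715)/(1.645 − (-1.282)) = 0.496.
μ = 6.715 − (-1.282)·0.496 = 7.351.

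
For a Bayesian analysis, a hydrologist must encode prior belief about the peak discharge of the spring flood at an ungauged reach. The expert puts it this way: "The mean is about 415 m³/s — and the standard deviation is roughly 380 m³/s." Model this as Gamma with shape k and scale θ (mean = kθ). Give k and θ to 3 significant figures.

For Gamma(k, scale θ): mean = kθ, variance = kθ², so CV = 1/√k.
CV = SD/mean = 380/415 = 0.9157, hence k = 1/CV² = 1.19.
Then θ = mean/k = 415/1.19 = 348.

k ≈ 1.19, θ ≈ 348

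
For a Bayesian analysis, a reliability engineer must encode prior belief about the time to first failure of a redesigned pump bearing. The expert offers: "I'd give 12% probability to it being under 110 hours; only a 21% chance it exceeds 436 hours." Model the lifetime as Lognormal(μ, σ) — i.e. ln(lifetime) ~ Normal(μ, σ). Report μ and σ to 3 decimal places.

μ ≈ 5.517, σ ≈ 0.695

If T ~ Lognormal(μ,σ) then ln T ~ Normal(μ,σ), so the p-quantile of ln T is μ + z_p·σ.
ln(110) = 4.7 and ln(436) = 6.078; z_{0.12} = -1.175, z_{0.79} = 0.8064.
σ = (6.078 − 4.7)/(0.8064 − (-1.175)) = 0.695.
μ = 4.7 − (-1.175)·0.695 = 5.517.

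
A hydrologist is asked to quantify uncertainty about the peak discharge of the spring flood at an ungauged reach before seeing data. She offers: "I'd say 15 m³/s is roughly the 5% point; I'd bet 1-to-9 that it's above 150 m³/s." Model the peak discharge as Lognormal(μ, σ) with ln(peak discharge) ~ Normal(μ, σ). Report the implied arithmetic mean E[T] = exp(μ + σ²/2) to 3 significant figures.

If T ~ Lognormal(μ,σ) then ln T ~ Normal(μ,σ), so the p-quantile of ln T is μ + z_p·σ.
ln(15) = 2.708 and ln(150) = 5.011; z_{0.05} = -1.645, z_{0.9} = 1.282.
σ = (5.011 − 2.708)/(1.282 − (-1.645)) = 0.787.
μ = 2.708 − (-1.645)·0.787 = 4.002.
E[T] = exp(μ + σ²/2) = exp(4.002 + 0.3096) = 74.6 m³/s.

E[T] ≈ 74.6 m³/s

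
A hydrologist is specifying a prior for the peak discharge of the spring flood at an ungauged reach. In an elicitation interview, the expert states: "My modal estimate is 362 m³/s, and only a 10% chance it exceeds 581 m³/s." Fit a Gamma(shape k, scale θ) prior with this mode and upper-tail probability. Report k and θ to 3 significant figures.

k ≈ 9.4, θ ≈ 43.1

Gamma(k,θ) with k>1 has mode (k−1)θ, so θ = 362/(k−1).
Need P(X < 581) = 0.9 with θ tied to k this way. Start at k = 2, θ = 362: P(X<581) ≈ 0.477.
Too low — raise k to concentrate. Iterating converges to k ≈ 9.4.
Then θ = 362/(9.4−1) ≈ 43.1.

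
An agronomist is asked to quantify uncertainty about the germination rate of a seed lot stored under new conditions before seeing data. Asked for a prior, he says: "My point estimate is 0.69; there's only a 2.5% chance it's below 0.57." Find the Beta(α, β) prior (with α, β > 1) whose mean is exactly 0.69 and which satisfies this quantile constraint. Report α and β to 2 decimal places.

α ≈ 42.43, β ≈ 19.06

With mean 0.69 fixed, write α = 0.69s, β = 0.31s where s = α+β.
Need P(θ < 0.57) = 0.025 under Beta(0.69s, 0.31s). Normal approximation: (q−m)/√(m(1−m)/s) ≈ z_{0.025} = -1.96, so s ≈ 0.69·0.31·(-1.96)²/(0.57−0.69)² = 57.1.
At s = 57.1: P(θ<0.57) ≈ 0.029. Adjusting to match 0.025 gives s ≈ 61.50.
So α = 0.69·61.50 ≈ 42.43, β = 0.31·61.50 ≈ 19.06.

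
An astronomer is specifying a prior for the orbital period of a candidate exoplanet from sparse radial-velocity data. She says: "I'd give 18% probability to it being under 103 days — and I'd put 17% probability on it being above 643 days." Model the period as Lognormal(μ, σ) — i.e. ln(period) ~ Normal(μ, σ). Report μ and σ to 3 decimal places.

If T ~ Lognormal(μ,σ) then ln T ~ Normal(μ,σ), so the p-quantile of ln T is μ + z_p·σ.
ln(103) = 4.635 and ln(643) = 6.466; z_{0.18} = -0.9154, z_{0.83} = 0.9542.
σ = (6.466 − 4.635)/(0.9542 − (-0.9154)) = 0.980.
μ = 4.635 − (-0.9154)·0.980 = 5.531.

μ ≈ 5.531, σ ≈ 0.980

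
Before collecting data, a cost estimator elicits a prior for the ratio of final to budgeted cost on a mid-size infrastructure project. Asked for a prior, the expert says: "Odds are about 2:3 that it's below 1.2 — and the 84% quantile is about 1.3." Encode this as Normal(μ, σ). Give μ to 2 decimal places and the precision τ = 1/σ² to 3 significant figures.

μ = 1.22, τ = 156

For Normal(μ,σ), the p-quantile is μ + z_p·σ. Here z_{0.4} = -0.2533, z_{0.84} = 0.9945.
So 1.2 = μ − 0.2533σ and 1.3 = μ + 0.9945σ.
Subtracting: σ = (1.3 − 1.2)/(0.9945 − (-0.2533)) = 0.08.
Then μ = 1.2 − (-0.2533)·0.08 = 1.22.
Precision τ = 1/σ² = 1/0.08014² = 156.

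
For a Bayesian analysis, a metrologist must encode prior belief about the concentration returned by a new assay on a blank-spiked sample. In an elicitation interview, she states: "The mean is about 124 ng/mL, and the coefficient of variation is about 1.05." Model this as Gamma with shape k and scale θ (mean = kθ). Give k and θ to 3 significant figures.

For Gamma(k, scale θ): mean = kθ, variance = kθ², so CV = 1/√k.
CV = 1.05, hence k = 1/CV² = 0.907.
Then θ = mean/k = 124/0.907 = 137.

k ≈ 0.907, θ ≈ 137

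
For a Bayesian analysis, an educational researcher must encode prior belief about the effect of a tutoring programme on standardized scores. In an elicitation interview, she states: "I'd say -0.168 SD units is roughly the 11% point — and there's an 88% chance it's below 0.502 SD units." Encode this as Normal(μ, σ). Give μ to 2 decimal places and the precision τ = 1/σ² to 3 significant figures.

μ = 0.17, τ = 12.8

For Normal(μ,σ), the p-quantile is μ + z_p·σ. Here z_{0.11} = -1.227, z_{0.88} = 1.175.
So -0.168 = μ − 1.227σ and 0.502 = μ + 1.175σ.
Subtracting: σ = (0.502 − -0.168)/(1.175 − (-1.227)) = 0.28.
Then μ = -0.168 − (-1.227)·0.28 = 0.17.
Precision τ = 1/σ² = 1/0.279² = 12.8.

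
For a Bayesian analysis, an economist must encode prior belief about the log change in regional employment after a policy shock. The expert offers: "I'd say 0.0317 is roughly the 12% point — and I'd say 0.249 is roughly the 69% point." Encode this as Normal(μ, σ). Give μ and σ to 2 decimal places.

μ = 0.18, σ = 0.13

For Normal(μ,σ), the p-quantile is μ + z_p·σ. Here z_{0.12} = -1.175, z_{0.69} = 0.4959.
So 0.0317 = μ − 1.175σ and 0.249 = μ + 0.4959σ.
Subtracting: σ = (0.249 − 0.0317)/(0.4959 − (-1.175)) = 0.13.
Then μ = 0.0317 − (-1.175)·0.13 = 0.18.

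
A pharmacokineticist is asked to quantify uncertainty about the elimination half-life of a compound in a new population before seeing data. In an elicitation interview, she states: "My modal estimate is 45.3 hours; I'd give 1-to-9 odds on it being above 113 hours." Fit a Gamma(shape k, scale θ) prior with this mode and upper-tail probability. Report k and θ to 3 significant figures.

k ≈ 3.3, θ ≈ 19.7

Gamma(k,θ) with k>1 has mode (k−1)θ, so θ = 45.3/(k−1).
Need P(X < 113) = 0.9 with θ tied to k this way. Start at k = 2, θ = 45.3: P(X<113) ≈ 0.712.
Too low — raise k to concentrate. Iterating converges to k ≈ 3.3.
Then θ = 45.3/(3.3−1) ≈ 19.7.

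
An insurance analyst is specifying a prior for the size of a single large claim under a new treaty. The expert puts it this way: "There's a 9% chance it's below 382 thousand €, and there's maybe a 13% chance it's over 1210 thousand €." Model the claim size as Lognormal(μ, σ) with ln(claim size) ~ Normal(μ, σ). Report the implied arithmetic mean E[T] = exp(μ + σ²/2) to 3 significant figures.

E[T] ≈ 797 thousand €

If T ~ Lognormal(μ,σ) then ln T ~ Normal(μ,σ), so the p-quantile of ln T is μ + z_p·σ.
ln(382) = 5.945 and ln(1210) = 7.098; z_{0.09} = -1.341, z_{0.87} = 1.126.
σ = (7.098 − 5.945)/(1.126 − (-1.341)) = 0.467.
μ = 5.945 − (-1.341)·0.467 = 6.572.
E[T] = exp(μ + σ²/2) = exp(6.572 + 0.1092) = 797 thousand €.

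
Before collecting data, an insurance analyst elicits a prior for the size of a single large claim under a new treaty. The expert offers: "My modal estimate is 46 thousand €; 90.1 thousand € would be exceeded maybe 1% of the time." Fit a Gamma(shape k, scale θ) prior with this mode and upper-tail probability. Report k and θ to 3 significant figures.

Gamma(k,θ) with k>1 has mode (k−1)θ, so θ = 46/(k−1).
Need P(X < 90.1) = 0.99 with θ tied to k this way. Start at k = 2, θ = 46: P(X<90.1) ≈ 0.583.
Too low — raise k to concentrate. Iterating converges to k ≈ 11.9.
Then θ = 46/(11.9−1) ≈ 4.22.

k ≈ 11.9, θ ≈ 4.22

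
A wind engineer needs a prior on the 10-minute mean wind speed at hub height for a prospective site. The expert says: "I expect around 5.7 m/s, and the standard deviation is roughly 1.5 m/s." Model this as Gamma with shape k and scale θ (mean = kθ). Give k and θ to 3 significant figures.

k ≈ 14.4, θ ≈ 0.395

For Gamma(k, scale θ): mean = kθ, variance = kθ², so CV = 1/√k.
CV = SD/mean = 1.5/5.7 = 0.2632, hence k = 1/CV² = 14.4.
Then θ = mean/k = 5.7/14.4 = 0.395.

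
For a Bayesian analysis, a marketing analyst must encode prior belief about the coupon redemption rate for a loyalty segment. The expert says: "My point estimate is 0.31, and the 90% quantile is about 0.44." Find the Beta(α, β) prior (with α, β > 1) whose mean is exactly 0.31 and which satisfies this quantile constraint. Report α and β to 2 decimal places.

With mean 0.31 fixed, write α = 0.31s, β = 0.69s where s = α+β.
Need P(θ < 0.44) = 0.9 under Beta(0.31s, 0.69s). Normal approximation: (q−m)/√(m(1−m)/s) ≈ z_{0.9} = 1.28, so s ≈ 0.31·0.69·(1.28)²/(0.44−0.31)² = 20.8.
At s = 20.8: P(θ<0.44) ≈ 0.896. Adjusting to match 0.9 gives s ≈ 21.59.
So α = 0.31·21.59 ≈ 6.69, β = 0.69·21.59 ≈ 14.89.

α ≈ 6.69, β ≈ 14.89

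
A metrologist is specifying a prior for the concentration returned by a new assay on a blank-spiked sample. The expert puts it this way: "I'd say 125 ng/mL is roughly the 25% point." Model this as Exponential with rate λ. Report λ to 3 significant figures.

λ ≈ 0.0023

P(T < 125.0) = 1 − e^(−λ·125.0) = 0.25, so λ = −ln(1−0.25)/125.0 = −ln(0.75)/125.0 = 0.0023.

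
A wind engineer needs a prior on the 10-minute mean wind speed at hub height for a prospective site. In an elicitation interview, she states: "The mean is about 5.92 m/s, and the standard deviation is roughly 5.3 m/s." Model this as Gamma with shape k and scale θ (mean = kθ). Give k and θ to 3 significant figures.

k ≈ 1.25, θ ≈ 4.74

For Gamma(k, scale θ): mean = kθ, variance = kθ², so CV = 1/√k.
CV = SD/mean = 5.3/5.92 = 0.8953, hence k = 1/CV² = 1.25.
Then θ = mean/k = 5.92/1.25 = 4.74.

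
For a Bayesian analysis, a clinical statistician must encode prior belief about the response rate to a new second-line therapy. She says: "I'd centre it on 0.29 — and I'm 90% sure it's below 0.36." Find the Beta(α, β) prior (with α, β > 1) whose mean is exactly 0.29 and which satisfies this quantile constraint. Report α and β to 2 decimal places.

With mean 0.29 fixed, write α = 0.29s, β = 0.71s where s = α+β.
Need P(θ < 0.36) = 0.9 under Beta(0.29s, 0.71s). Normal approximation: (q−m)/√(m(1−m)/s) ≈ z_{0.9} = 1.28, so s ≈ 0.29·0.71·(1.28)²/(0.36−0.29)² = 69.0.
At s = 69.0: P(θ<0.36) ≈ 0.897. Adjusting to match 0.9 gives s ≈ 71.05.
So α = 0.29·71.05 ≈ 20.60, β = 0.71·71.05 ≈ 50.44.

α ≈ 20.60, β ≈ 50.44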